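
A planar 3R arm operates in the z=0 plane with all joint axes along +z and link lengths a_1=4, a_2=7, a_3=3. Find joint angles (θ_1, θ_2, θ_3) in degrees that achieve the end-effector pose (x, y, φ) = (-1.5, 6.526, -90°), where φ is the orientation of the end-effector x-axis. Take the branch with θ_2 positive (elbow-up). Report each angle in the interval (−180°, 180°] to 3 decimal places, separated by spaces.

wrist centre = target − a_3·(cos φ, sin φ) = (-1.5000, 9.5260)
cos θ_2 = (92.9947−4²−7²)/(2·4·7) = 0.4999; θ_2 = 60.0063° (elbow-up)
β = atan2(9.5260,-1.5000) = 98.9485°; ψ = atan2(6.0626,7.4993) = 38.9525°
θ_1 = β − ψ = 59.9960°
θ_3 = φ − θ_1 − θ_2 = 149.9977° (wrapped to (-180°,180°])

59.996 60.006 149.998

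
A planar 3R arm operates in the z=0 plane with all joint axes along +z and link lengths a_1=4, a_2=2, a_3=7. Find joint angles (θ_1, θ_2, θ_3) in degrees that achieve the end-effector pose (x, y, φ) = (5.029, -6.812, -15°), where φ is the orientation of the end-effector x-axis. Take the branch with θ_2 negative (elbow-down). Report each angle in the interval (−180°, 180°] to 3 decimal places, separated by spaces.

-90.008 -59.983 134.991

wrist centre = target − a_3·(cos φ, sin φ) = (-1.7325, -5.0003)
cos θ_2 = (28.0042−4²−2²)/(2·4·2) = 0.5003; θ_2 = -59.9828° (elbow-down)
β = atan2(-5.0003,-1.7325) = -109.1101°; ψ = atan2(-1.7318,5.0005) = -19.1017°
θ_1 = β − ψ = -90.0084°
θ_3 = φ − θ_1 − θ_2 = 134.9912° (wrapped to (-180°,180°])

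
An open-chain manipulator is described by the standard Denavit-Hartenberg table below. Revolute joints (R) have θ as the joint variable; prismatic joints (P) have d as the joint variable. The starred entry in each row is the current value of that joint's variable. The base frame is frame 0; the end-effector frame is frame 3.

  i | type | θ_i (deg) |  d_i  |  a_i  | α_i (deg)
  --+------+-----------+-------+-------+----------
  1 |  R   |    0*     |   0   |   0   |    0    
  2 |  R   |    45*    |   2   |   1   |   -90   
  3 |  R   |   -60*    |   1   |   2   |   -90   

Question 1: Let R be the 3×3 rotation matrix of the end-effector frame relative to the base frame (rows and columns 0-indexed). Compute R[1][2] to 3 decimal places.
End-effector z-axis (col 2 of R) = (0.6124,0.6124,-0.5000)
R[1][2] = 0.6124

0.612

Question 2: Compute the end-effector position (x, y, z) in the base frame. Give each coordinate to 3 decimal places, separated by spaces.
0.707 2.121 3.732

after link 1: o_1 = (0.0000, 0.0000, 0.0000)
after link 2: o_2 = (0.7071, 0.7071, 2.0000)
after link 3: o_3 = (0.7071, 2.1213, 3.7321)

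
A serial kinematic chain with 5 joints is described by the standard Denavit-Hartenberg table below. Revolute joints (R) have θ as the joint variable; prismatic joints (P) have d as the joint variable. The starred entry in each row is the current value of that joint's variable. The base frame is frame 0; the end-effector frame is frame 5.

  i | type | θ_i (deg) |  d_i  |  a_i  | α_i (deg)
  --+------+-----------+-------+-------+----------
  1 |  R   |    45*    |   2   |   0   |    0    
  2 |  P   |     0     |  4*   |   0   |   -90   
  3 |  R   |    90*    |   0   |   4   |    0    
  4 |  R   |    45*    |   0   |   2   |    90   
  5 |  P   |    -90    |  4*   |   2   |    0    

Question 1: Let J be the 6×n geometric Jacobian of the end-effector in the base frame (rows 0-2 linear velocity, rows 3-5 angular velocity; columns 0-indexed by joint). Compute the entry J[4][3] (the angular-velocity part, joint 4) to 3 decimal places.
0.707

axis z_3 = (-0.7071,0.7071,0.0000); lever o_n−o_3 = (2.4142,-0.4142,-4.2426)
cross product → J_v[:, 3] = (-3.0000,-3.0000,-1.4142)
J_ω[:, 3] = z_3
entry J[4][3] = 0.7071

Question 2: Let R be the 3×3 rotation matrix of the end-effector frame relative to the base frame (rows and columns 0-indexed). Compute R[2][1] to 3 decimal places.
-0.707

End-effector y-axis (col 1 of R) = (-0.5000,-0.5000,-0.7071)
R[2][1] = -0.7071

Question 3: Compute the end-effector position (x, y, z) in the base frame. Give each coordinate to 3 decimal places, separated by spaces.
2.414 -0.414 -2.243

after link 1: o_1 = (0.0000, 0.0000, 2.0000)
after link 2: o_2 = (0.0000, 0.0000, 6.0000)
after link 3: o_3 = (0.0000, 0.0000, 2.0000)
after link 4: o_4 = (-1.0000, -1.0000, 0.5858)
after link 5: o_5 = (2.4142, -0.4142, -2.2426)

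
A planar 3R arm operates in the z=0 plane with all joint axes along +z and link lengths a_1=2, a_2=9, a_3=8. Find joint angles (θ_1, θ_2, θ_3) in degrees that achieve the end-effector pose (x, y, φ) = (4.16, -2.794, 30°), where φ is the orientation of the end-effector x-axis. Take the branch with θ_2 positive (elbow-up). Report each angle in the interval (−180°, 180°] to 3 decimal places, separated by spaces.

105.659 150.005 134.335

wrist centre = target − a_3·(cos φ, sin φ) = (-2.7682, -6.7940)
cos θ_2 = (53.8214−2²−9²)/(2·2·9) = -0.8661; θ_2 = 150.0054° (elbow-up)
β = atan2(-6.7940,-2.7682) = -112.1684°; ψ = atan2(4.4993,-5.7947) = 142.1724°
θ_1 = β − ψ = -254.3408°
θ_3 = φ − θ_1 − θ_2 = 134.3354° (wrapped to (-180°,180°])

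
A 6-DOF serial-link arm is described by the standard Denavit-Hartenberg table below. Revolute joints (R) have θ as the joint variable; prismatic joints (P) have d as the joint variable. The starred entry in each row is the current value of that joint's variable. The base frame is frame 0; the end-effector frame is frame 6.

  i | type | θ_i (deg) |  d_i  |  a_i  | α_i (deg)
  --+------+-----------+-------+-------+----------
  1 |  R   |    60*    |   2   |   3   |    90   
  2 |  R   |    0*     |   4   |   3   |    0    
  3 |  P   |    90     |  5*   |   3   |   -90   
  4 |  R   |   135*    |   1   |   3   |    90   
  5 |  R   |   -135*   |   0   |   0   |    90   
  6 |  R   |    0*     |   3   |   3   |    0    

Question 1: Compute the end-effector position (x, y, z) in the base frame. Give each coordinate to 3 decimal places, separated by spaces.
11.055 -0.609 5.879

after link 1: o_1 = (1.5000, 2.5981, 2.0000)
after link 2: o_2 = (6.4641, 3.1962, 2.0000)
after link 3: o_3 = (10.7942, 0.6962, 5.0000)
after link 4: o_4 = (8.4571, 0.8908, 2.8787)
after link 5: o_5 = (8.4571, 0.8908, 2.8787)
after link 6: o_6 = (11.0552, -0.6092, 5.8787)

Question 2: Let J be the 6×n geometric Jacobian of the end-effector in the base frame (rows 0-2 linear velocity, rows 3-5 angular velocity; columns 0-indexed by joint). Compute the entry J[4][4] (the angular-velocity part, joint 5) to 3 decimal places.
axis z_4 = (-0.6124,0.3536,0.7071); lever o_n−o_4 = (2.5981,-1.5000,3.0000)
cross product → J_v[:, 4] = (2.1213,3.6742,-0.0000)
J_ω[:, 4] = z_4
entry J[4][4] = 0.3536

0.354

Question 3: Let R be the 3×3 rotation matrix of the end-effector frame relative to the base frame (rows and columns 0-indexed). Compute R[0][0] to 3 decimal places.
End-effector x-axis (col 0 of R) = (0.7866,0.3624,0.5000)
R[0][0] = 0.7866

0.787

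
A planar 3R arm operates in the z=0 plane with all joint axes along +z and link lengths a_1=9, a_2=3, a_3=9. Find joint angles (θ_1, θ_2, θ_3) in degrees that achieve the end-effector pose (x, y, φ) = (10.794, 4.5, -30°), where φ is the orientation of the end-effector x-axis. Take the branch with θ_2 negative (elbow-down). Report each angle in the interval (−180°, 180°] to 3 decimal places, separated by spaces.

wrist centre = target − a_3·(cos φ, sin φ) = (2.9998, 9.0000)
cos θ_2 = (89.9986−9²−3²)/(2·9·3) = -0.0000; θ_2 = -90.0015° (elbow-down)
β = atan2(9.0000,2.9998) = 71.5664°; ψ = atan2(-3.0000,8.9999) = -18.4351°
θ_1 = β − ψ = 90.0015°
θ_3 = φ − θ_1 − θ_2 = -30.0000° (wrapped to (-180°,180°])

90.001 -90.001 -30.000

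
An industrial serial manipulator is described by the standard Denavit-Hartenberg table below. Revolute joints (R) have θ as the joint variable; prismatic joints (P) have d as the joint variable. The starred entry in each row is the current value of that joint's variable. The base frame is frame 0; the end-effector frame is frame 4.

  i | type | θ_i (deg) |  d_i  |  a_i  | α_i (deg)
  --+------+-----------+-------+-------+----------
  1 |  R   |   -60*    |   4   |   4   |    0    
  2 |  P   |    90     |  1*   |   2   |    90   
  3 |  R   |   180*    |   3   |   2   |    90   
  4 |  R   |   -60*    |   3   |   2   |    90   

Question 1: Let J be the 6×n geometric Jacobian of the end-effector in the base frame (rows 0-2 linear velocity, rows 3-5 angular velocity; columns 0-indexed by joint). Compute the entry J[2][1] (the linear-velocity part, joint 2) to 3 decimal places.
prismatic axis z_1 = (0.0000,0.0000,1.0000)
J_v[:, 1] = z_1; J_ω[:, 1] = (0,0,0)
entry J[2][1] = 1.0000

1.000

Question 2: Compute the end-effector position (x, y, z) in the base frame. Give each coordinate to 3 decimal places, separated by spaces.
1.768 -5.062 8.000

after link 1: o_1 = (2.0000, -3.4641, 4.0000)
after link 2: o_2 = (3.7321, -2.4641, 5.0000)
after link 3: o_3 = (3.5000, -6.0622, 5.0000)
after link 4: o_4 = (1.7679, -5.0622, 8.0000)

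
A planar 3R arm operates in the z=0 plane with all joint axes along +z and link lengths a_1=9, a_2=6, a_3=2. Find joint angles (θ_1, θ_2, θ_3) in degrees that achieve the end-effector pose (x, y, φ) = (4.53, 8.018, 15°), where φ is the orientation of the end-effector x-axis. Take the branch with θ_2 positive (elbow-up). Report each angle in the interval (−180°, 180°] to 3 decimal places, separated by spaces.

wrist centre = target − a_3·(cos φ, sin φ) = (2.5981, 7.5004)
cos θ_2 = (63.0058−9²−6²)/(2·9·6) = -0.4999; θ_2 = 119.9964° (elbow-up)
β = atan2(7.5004,2.5981) = 70.8938°; ψ = atan2(5.1963,6.0003) = 40.8929°
θ_1 = β − ψ = 30.0009°
θ_3 = φ − θ_1 − θ_2 = -134.9973° (wrapped to (-180°,180°])

30.001 119.996 -134.997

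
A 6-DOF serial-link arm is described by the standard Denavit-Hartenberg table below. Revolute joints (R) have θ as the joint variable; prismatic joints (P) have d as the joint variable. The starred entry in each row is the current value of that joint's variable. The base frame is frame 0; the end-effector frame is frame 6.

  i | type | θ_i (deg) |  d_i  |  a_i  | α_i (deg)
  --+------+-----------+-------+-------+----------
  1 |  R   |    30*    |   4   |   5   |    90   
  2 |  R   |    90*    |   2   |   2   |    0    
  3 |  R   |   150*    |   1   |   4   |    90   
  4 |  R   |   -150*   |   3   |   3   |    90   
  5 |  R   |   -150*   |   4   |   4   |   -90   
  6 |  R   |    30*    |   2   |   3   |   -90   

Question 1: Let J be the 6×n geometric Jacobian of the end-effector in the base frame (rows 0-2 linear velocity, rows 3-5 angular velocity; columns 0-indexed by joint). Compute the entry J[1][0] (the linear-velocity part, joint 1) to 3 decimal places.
axis z_0 = ẑ; lever o_n−o_0 = (7.0309,-2.8944,1.3173)
cross product → J_v[:, 0] = (2.8944,7.0309,-0.0000)
J_ω[:, 0] = z_0
entry J[1][0] = 7.0309

7.031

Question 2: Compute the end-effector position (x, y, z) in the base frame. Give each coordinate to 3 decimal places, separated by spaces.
7.031 -2.894 1.317

after link 1: o_1 = (4.3301, 2.5000, 4.0000)
after link 2: o_2 = (5.3301, 0.7679, 6.0000)
after link 3: o_3 = (4.0981, -1.0981, 2.5359)
after link 4: o_4 = (2.2231, -0.4486, 6.2859)
after link 5: o_5 = (5.8881, -4.3325, 4.4199)
after link 6: o_6 = (7.0309, -2.8944, 1.3173)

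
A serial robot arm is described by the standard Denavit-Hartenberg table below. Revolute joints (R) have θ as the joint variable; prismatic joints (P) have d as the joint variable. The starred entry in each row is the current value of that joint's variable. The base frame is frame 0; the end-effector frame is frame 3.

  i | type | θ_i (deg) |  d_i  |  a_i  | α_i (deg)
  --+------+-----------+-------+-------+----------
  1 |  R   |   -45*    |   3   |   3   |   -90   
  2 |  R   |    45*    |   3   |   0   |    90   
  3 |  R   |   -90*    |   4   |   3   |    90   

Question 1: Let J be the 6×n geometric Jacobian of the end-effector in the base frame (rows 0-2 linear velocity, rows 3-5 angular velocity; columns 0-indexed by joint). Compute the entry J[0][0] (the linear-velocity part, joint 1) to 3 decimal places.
4.121

axis z_0 = ẑ; lever o_n−o_0 = (4.1213,-4.1213,5.8284)
cross product → J_v[:, 0] = (4.1213,4.1213,-0.0000)
J_ω[:, 0] = z_0
entry J[0][0] = 4.1213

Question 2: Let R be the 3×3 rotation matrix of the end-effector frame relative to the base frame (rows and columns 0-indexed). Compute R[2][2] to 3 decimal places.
0.707

End-effector z-axis (col 2 of R) = (-0.5000,0.5000,0.7071)
R[2][2] = 0.7071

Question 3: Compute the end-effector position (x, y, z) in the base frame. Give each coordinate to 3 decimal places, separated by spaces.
4.121 -4.121 5.828

after link 1: o_1 = (2.1213, -2.1213, 3.0000)
after link 2: o_2 = (4.2426, 0.0000, 3.0000)
after link 3: o_3 = (4.1213, -4.1213, 5.8284)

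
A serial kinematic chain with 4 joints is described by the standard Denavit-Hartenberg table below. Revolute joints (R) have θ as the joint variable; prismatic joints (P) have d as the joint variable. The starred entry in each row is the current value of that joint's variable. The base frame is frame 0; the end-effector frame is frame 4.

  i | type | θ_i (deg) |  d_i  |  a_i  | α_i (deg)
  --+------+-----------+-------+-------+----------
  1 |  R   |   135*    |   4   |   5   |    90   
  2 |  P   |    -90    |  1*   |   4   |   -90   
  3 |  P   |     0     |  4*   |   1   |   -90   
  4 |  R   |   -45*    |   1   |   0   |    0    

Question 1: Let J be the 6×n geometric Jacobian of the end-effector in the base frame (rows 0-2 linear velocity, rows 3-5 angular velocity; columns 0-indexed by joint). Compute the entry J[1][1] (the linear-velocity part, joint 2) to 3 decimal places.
0.707

prismatic axis z_1 = (0.7071,0.7071,0.0000)
J_v[:, 1] = z_1; J_ω[:, 1] = (0,0,0)
entry J[1][1] = 0.7071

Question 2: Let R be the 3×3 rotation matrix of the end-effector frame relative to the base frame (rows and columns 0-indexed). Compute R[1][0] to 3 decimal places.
0.500

End-effector x-axis (col 0 of R) = (-0.5000,0.5000,-0.7071)
R[1][0] = 0.5000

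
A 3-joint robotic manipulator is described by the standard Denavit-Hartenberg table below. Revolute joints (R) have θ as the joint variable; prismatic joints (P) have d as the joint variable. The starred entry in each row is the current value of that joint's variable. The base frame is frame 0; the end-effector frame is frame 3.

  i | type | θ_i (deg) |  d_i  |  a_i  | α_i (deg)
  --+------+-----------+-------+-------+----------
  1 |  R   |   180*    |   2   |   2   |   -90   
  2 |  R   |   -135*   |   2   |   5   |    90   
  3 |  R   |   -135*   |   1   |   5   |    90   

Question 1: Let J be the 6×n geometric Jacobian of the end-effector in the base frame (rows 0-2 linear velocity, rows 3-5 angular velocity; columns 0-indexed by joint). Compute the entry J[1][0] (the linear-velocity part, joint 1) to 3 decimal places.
-0.257

axis z_0 = ẑ; lever o_n−o_0 = (-0.2574,1.5355,2.3284)
cross product → J_v[:, 0] = (-1.5355,-0.2574,0.0000)
J_ω[:, 0] = z_0
entry J[1][0] = -0.2574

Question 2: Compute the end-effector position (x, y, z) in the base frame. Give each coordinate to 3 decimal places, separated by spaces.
-0.257 1.536 2.328

after link 1: o_1 = (-2.0000, 0.0000, 2.0000)
after link 2: o_2 = (1.5355, -2.0000, 5.5355)
after link 3: o_3 = (-0.2574, 1.5355, 2.3284)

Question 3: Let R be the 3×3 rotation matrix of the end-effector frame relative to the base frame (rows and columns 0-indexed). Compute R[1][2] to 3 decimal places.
-0.707

End-effector z-axis (col 2 of R) = (-0.5000,-0.7071,-0.5000)
R[1][2] = -0.7071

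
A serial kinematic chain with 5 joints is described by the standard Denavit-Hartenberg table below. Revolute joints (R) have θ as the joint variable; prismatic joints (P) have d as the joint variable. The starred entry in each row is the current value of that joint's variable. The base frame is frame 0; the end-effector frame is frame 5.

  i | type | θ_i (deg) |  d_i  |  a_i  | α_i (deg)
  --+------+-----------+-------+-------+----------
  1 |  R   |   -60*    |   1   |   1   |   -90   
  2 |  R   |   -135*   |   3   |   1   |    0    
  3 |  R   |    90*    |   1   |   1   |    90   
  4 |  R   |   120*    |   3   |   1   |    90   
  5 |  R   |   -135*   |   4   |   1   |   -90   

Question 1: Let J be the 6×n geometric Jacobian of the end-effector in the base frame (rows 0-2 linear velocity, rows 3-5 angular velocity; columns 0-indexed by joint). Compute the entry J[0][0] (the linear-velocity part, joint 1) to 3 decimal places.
-1.633

axis z_0 = ẑ; lever o_n−o_0 = (6.2781,1.6333,6.3815)
cross product → J_v[:, 0] = (-1.6333,6.2781,0.0000)
J_ω[:, 0] = z_0
entry J[0][0] = -1.6333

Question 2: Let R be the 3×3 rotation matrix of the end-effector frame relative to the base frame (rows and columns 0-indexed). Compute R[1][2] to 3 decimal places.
End-effector z-axis (col 2 of R) = (0.6553,0.0897,-0.7500)
R[1][2] = 0.0897

0.090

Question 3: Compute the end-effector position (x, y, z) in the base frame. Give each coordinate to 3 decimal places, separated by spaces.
6.278 1.633 6.381

after link 1: o_1 = (0.5000, -0.8660, 1.0000)
after link 2: o_2 = (2.7445, 1.2463, 1.7071)
after link 3: o_3 = (3.9641, 1.1340, 2.4142)
after link 4: o_4 = (3.4767, 3.7103, 4.1820)
after link 5: o_5 = (6.2781, 1.6333, 6.3815)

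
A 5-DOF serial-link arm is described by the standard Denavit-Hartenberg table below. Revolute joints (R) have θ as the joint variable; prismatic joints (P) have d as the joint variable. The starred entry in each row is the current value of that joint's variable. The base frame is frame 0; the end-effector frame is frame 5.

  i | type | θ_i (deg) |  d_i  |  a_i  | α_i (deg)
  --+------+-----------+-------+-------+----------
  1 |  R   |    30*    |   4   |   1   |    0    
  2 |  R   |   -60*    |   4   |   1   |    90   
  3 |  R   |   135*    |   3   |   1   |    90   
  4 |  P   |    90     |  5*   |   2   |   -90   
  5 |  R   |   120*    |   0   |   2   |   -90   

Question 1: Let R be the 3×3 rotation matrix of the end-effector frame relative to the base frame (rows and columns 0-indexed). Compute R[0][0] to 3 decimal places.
End-effector x-axis (col 0 of R) = (-0.2803,0.7392,-0.6124)
R[0][0] = -0.2803

-0.280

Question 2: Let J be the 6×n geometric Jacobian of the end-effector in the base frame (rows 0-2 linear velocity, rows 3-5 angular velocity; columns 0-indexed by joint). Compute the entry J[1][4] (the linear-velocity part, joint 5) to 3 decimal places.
axis z_4 = (0.6124,-0.3536,-0.7071); lever o_n−o_4 = (-0.5607,1.4784,-1.2247)
cross product → J_v[:, 4] = (1.4784,1.1464,0.7071)
J_ω[:, 4] = z_4
entry J[1][4] = 1.1464

1.146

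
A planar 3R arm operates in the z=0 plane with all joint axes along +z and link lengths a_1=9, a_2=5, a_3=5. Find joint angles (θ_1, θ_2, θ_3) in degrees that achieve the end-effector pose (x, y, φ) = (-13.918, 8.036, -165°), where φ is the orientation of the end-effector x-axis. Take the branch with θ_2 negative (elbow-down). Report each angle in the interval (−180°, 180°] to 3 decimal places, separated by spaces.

149.996 -44.991 89.996

wrist centre = target − a_3·(cos φ, sin φ) = (-9.0884, 9.3301)
cos θ_2 = (169.6492−9²−5²)/(2·9·5) = 0.7072; θ_2 = -44.9914° (elbow-down)
β = atan2(9.3301,-9.0884) = 134.2481°; ψ = atan2(-3.5350,12.5361) = -15.7477°
θ_1 = β − ψ = 149.9958°
θ_3 = φ − θ_1 − θ_2 = 89.9956° (wrapped to (-180°,180°])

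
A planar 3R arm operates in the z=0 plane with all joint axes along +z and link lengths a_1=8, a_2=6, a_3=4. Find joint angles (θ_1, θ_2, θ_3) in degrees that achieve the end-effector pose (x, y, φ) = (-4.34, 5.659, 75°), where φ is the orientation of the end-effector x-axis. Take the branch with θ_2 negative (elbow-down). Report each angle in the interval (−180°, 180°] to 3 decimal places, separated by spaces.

wrist centre = target − a_3·(cos φ, sin φ) = (-5.3753, 1.7953)
cos θ_2 = (32.1167−8²−6²)/(2·8·6) = -0.7071; θ_2 = -135.0009° (elbow-down)
β = atan2(1.7953,-5.3753) = 161.5311°; ψ = atan2(-4.2426,3.7573) = -48.4714°
θ_1 = β − ψ = 210.0025°
θ_3 = φ − θ_1 − θ_2 = -0.0016° (wrapped to (-180°,180°])

-149.998 -135.001 -0.002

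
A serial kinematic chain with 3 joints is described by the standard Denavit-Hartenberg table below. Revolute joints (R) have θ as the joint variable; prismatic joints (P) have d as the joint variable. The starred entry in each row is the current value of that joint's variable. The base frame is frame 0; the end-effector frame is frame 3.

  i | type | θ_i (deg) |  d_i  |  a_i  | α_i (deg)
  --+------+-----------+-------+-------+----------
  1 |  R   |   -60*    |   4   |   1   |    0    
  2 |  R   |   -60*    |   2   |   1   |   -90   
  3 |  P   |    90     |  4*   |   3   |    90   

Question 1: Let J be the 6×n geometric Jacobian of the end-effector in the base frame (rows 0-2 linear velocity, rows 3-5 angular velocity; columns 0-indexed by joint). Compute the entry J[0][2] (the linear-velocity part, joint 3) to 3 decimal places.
0.866

prismatic axis z_2 = (0.8660,-0.5000,0.0000)
J_v[:, 2] = z_2; J_ω[:, 2] = (0,0,0)
entry J[0][2] = 0.8660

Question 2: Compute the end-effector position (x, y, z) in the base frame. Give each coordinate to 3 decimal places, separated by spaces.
3.464 -3.732 3.000

after link 1: o_1 = (0.5000, -0.8660, 4.0000)
after link 2: o_2 = (0.0000, -1.7321, 6.0000)
after link 3: o_3 = (3.4641, -3.7321, 3.0000)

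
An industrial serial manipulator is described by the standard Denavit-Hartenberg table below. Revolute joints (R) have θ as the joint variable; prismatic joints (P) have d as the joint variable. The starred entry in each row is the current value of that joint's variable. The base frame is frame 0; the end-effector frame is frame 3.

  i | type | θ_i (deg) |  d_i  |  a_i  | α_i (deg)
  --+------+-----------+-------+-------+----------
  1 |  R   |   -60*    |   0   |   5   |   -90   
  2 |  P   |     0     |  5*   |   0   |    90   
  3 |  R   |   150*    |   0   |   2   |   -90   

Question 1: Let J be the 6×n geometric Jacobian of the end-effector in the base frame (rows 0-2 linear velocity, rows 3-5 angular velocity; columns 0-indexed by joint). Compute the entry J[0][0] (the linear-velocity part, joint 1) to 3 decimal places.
axis z_0 = ẑ; lever o_n−o_0 = (6.8301,0.1699,0.0000)
cross product → J_v[:, 0] = (-0.1699,6.8301,0.0000)
J_ω[:, 0] = z_0
entry J[0][0] = -0.1699

-0.170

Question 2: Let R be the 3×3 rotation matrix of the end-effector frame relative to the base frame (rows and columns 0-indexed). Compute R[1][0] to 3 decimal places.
1.000

End-effector x-axis (col 0 of R) = (-0.0000,1.0000,0.0000)
R[1][0] = 1.0000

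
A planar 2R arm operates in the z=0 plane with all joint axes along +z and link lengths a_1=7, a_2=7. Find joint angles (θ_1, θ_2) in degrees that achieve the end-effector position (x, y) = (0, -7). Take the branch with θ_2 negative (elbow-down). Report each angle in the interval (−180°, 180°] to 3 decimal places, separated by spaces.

-30.000 -120.000

cos θ_2 = (49.0000−7²−7²)/(2·7·7) = -0.5000; θ_2 = -120.0000° (elbow-down)
β = atan2(-7.0000,0.0000) = -90.0000°; ψ = atan2(-6.0622,3.5000) = -60.0000°
θ_1 = β − ψ = -30.0000°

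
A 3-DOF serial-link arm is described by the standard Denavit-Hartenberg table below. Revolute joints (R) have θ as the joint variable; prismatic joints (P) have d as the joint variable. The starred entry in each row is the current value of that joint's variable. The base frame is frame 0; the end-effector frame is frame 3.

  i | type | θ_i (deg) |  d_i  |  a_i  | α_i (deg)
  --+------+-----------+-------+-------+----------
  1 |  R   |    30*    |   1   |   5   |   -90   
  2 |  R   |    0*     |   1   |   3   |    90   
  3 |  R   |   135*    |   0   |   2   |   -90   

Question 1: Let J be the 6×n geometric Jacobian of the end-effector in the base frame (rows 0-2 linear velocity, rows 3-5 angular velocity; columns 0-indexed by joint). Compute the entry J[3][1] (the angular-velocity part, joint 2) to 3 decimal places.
-0.500

axis z_1 = (-0.5000,0.8660,0.0000); lever o_n−o_1 = (0.1662,2.8837,0.0000)
cross product → J_v[:, 1] = (-0.0000,0.0000,-1.5858)
J_ω[:, 1] = z_1
entry J[3][1] = -0.5000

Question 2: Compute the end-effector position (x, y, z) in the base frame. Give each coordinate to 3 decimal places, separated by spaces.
after link 1: o_1 = (4.3301, 2.5000, 1.0000)
after link 2: o_2 = (6.4282, 4.8660, 1.0000)
after link 3: o_3 = (4.4964, 5.3837, 1.0000)

4.496 5.384 1.000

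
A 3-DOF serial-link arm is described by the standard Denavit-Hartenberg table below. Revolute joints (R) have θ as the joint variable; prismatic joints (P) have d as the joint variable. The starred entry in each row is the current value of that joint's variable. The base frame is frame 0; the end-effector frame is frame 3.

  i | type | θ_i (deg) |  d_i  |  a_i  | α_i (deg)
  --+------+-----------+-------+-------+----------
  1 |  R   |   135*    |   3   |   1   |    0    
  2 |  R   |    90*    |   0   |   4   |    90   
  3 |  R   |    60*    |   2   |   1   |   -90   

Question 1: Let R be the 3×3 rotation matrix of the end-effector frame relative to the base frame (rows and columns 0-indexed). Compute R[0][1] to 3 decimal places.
End-effector y-axis (col 1 of R) = (0.7071,-0.7071,-0.0000)
R[0][1] = 0.7071

0.707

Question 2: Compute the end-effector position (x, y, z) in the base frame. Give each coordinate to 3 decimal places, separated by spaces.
after link 1: o_1 = (-0.7071, 0.7071, 3.0000)
after link 2: o_2 = (-3.5355, -2.1213, 3.0000)
after link 3: o_3 = (-5.3033, -1.0607, 3.8660)

-5.303 -1.061 3.866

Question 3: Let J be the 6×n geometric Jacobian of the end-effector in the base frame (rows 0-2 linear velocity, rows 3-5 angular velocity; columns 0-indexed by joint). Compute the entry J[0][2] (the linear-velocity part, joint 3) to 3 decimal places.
axis z_2 = (-0.7071,0.7071,0.0000); lever o_n−o_2 = (-1.7678,1.0607,0.8660)
cross product → J_v[:, 2] = (0.6124,0.6124,0.5000)
J_ω[:, 2] = z_2
entry J[0][2] = 0.6124

0.612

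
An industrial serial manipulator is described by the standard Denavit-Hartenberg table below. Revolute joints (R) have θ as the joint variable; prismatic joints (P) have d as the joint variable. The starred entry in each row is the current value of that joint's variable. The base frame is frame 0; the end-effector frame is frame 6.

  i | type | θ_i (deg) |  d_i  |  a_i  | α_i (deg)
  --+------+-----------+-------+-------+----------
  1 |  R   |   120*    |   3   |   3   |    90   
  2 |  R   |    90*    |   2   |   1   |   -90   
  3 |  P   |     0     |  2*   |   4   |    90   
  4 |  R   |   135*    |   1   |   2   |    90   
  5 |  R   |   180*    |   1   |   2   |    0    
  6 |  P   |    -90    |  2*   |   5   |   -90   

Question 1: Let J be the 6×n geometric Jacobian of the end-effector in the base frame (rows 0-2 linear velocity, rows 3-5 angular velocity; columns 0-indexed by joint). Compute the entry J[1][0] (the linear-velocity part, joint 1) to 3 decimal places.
7.489

axis z_0 = ẑ; lever o_n−o_0 = (7.4889,3.0289,10.1213)
cross product → J_v[:, 0] = (-3.0289,7.4889,0.0000)
J_ω[:, 0] = z_0
entry J[1][0] = 7.4889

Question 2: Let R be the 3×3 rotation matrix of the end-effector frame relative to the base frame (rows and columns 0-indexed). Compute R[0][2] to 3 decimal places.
End-effector z-axis (col 2 of R) = (-0.3536,0.6124,0.7071)
R[0][2] = -0.3536

-0.354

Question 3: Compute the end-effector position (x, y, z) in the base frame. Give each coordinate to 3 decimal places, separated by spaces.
after link 1: o_1 = (-1.5000, 2.5981, 3.0000)
after link 2: o_2 = (0.2321, 3.5981, 4.0000)
after link 3: o_3 = (1.2321, 1.8660, 8.0000)
after link 4: o_4 = (2.8052, 1.1413, 6.5858)
after link 5: o_5 = (2.4516, 1.7537, 8.7071)
after link 6: o_6 = (7.4889, 3.0289, 10.1213)

7.489 3.029 10.121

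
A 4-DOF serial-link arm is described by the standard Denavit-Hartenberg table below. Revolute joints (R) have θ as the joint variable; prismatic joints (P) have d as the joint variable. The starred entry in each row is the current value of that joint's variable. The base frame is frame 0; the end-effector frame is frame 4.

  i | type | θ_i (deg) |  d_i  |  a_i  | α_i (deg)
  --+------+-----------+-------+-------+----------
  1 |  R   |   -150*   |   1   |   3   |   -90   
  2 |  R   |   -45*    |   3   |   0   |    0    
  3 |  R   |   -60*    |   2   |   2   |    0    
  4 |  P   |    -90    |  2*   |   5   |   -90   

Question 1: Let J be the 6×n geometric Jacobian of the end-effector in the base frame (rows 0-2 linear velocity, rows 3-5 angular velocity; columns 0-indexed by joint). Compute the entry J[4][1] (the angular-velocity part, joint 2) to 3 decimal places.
-0.866

axis z_1 = (0.5000,-0.8660,0.0000); lever o_n−o_1 = (8.1309,-3.3885,0.6378)
cross product → J_v[:, 1] = (-0.5523,-0.3189,5.3473)
J_ω[:, 1] = z_1
entry J[4][1] = -0.8660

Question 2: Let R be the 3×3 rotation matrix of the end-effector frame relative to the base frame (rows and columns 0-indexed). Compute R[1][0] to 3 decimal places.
0.483

End-effector x-axis (col 0 of R) = (0.8365,0.4830,-0.2588)
R[1][0] = 0.4830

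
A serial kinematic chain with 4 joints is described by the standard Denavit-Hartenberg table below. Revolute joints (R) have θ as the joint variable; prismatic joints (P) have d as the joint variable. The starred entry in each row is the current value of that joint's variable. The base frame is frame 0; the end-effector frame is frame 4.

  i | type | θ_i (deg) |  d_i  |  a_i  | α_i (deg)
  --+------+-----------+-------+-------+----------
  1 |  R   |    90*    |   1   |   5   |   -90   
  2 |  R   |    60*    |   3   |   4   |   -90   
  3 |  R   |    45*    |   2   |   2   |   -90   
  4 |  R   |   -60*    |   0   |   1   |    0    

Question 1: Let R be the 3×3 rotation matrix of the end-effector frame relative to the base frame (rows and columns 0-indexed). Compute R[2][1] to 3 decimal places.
End-effector y-axis (col 1 of R) = (0.6124,0.7392,-0.2803)
R[2][1] = -0.2803

-0.280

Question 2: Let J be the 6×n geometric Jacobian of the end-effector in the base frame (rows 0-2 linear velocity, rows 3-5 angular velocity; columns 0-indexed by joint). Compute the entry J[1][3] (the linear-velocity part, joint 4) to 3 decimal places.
0.739

axis z_3 = (0.7071,-0.3536,0.6124); lever o_n−o_3 = (0.3536,-0.5732,-0.7392)
cross product → J_v[:, 3] = (0.6124,0.7392,-0.2803)
J_ω[:, 3] = z_3
entry J[1][3] = 0.7392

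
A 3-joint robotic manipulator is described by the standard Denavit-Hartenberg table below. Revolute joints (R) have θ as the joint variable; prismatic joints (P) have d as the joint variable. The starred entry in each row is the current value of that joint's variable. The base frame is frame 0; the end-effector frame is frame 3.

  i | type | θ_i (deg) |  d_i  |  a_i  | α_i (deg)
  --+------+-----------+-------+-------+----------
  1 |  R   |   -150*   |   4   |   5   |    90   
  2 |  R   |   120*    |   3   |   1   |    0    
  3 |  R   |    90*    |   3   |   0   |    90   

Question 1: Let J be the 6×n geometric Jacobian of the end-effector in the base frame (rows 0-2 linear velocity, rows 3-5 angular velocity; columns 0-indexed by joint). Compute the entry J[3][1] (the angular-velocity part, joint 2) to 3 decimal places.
-0.500

axis z_1 = (-0.5000,0.8660,0.0000); lever o_n−o_1 = (-2.5670,5.4462,0.8660)
cross product → J_v[:, 1] = (0.7500,0.4330,-0.5000)
J_ω[:, 1] = z_1
entry J[3][1] = -0.5000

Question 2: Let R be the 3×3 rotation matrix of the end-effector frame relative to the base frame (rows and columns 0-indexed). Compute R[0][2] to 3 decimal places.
End-effector z-axis (col 2 of R) = (0.4330,0.2500,0.8660)
R[0][2] = 0.4330

0.433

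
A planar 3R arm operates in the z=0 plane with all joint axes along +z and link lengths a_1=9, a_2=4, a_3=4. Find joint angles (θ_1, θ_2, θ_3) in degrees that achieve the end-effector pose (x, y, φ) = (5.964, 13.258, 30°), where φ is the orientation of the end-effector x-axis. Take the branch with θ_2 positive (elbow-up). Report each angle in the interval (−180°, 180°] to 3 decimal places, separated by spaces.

59.998 60.007 -90.006

wrist centre = target − a_3·(cos φ, sin φ) = (2.4999, 11.2580)
cos θ_2 = (132.9921−9²−4²)/(2·9·4) = 0.4999; θ_2 = 60.0073° (elbow-up)
β = atan2(11.2580,2.4999) = 77.4803°; ψ = atan2(3.4644,10.9996) = 17.4820°
θ_1 = β − ψ = 59.9983°
θ_3 = φ − θ_1 − θ_2 = -90.0056° (wrapped to (-180°,180°])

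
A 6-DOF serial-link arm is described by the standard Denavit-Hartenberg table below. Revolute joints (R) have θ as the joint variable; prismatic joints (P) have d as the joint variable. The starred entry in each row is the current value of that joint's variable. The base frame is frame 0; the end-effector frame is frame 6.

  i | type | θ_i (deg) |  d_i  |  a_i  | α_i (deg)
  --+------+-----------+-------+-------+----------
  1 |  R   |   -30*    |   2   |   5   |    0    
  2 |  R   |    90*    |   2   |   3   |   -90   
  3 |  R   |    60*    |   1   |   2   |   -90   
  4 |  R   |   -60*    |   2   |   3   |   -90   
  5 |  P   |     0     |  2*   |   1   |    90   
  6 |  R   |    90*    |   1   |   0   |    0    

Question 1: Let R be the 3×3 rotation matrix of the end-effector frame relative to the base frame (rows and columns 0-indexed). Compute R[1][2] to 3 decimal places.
End-effector z-axis (col 2 of R) = (-0.4330,-0.7500,-0.5000)
R[1][2] = -0.7500

-0.750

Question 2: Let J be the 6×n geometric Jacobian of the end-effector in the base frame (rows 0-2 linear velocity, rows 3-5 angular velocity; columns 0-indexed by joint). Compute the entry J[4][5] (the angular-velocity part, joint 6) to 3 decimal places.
axis z_5 = (-0.4330,-0.7500,-0.5000); lever o_n−o_5 = (-0.4330,-0.7500,-0.5000)
cross product → J_v[:, 5] = (-0.0000,-0.0000,0.0000)
J_ω[:, 5] = z_5
entry J[4][5] = -0.7500

-0.750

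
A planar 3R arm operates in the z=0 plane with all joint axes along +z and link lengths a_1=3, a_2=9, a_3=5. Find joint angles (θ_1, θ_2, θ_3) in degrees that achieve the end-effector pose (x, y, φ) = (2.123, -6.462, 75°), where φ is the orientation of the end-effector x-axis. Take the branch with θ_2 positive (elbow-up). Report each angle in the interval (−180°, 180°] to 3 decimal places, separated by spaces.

-119.998 44.994 150.004

wrist centre = target − a_3·(cos φ, sin φ) = (0.8289, -11.2916)
cos θ_2 = (128.1880−3²−9²)/(2·3·9) = 0.7072; θ_2 = 44.9937° (elbow-up)
β = atan2(-11.2916,0.8289) = -85.8015°; ψ = atan2(6.3633,9.3647) = 34.1960°
θ_1 = β − ψ = -119.9975°
θ_3 = φ − θ_1 − θ_2 = 150.0038° (wrapped to (-180°,180°])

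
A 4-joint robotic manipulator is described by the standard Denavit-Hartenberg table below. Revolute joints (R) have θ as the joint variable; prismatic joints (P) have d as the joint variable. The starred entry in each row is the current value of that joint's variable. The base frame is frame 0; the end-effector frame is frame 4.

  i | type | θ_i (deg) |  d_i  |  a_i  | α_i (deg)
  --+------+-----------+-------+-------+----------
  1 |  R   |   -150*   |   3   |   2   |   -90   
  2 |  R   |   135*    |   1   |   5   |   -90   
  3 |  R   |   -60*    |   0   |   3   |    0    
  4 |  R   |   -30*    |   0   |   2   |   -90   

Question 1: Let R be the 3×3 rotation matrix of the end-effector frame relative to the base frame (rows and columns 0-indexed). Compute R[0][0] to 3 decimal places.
End-effector x-axis (col 0 of R) = (0.5000,-0.8660,-0.0000)
R[0][0] = 0.5000

0.500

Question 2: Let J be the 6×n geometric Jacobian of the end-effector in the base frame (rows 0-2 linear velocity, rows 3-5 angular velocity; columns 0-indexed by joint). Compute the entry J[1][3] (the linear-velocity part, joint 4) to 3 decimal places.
0.707

axis z_3 = (0.6124,0.3536,0.7071); lever o_n−o_3 = (1.0000,-1.7321,-0.0000)
cross product → J_v[:, 3] = (1.2247,0.7071,-1.4142)
J_ω[:, 3] = z_3
entry J[1][3] = 0.7071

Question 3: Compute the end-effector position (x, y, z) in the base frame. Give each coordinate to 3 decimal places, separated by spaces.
5.047 -3.550 -1.596

after link 1: o_1 = (-1.7321, -1.0000, 3.0000)
after link 2: o_2 = (1.8298, -0.0983, -0.5355)
after link 3: o_3 = (4.0474, -1.8179, -1.5962)
after link 4: o_4 = (5.0474, -3.5500, -1.5962)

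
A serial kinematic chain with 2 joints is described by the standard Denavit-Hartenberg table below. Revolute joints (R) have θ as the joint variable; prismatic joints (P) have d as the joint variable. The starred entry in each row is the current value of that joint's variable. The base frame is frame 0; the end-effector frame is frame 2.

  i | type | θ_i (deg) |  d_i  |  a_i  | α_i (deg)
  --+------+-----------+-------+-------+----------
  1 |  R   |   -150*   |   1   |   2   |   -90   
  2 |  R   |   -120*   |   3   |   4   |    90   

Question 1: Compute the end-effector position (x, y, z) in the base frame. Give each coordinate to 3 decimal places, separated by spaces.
1.500 -2.598 4.464

after link 1: o_1 = (-1.7321, -1.0000, 1.0000)
after link 2: o_2 = (1.5000, -2.5981, 4.4641)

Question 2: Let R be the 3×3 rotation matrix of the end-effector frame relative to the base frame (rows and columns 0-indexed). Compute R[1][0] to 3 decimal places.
0.250

End-effector x-axis (col 0 of R) = (0.4330,0.2500,0.8660)
R[1][0] = 0.2500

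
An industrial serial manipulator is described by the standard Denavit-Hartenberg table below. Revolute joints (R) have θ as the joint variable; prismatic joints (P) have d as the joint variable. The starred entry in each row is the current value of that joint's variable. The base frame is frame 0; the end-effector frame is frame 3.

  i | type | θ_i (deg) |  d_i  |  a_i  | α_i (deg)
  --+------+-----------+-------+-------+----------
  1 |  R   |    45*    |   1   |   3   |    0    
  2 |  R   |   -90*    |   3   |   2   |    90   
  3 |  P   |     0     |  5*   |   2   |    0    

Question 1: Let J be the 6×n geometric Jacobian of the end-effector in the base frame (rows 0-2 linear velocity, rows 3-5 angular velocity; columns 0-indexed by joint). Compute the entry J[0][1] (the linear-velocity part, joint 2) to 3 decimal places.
axis z_1 = (0.0000,0.0000,1.0000); lever o_n−o_1 = (-0.7071,-6.3640,3.0000)
cross product → J_v[:, 1] = (6.3640,-0.7071,0.0000)
J_ω[:, 1] = z_1
entry J[0][1] = 6.3640

6.364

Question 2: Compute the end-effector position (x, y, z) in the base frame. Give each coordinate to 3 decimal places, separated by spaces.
1.414 -4.243 4.000

after link 1: o_1 = (2.1213, 2.1213, 1.0000)
after link 2: o_2 = (3.5355, 0.7071, 4.0000)
after link 3: o_3 = (1.4142, -4.2426, 4.0000)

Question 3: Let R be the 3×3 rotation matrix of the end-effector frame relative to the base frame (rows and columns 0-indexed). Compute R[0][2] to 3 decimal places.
End-effector z-axis (col 2 of R) = (-0.7071,-0.7071,0.0000)
R[0][2] = -0.7071

-0.707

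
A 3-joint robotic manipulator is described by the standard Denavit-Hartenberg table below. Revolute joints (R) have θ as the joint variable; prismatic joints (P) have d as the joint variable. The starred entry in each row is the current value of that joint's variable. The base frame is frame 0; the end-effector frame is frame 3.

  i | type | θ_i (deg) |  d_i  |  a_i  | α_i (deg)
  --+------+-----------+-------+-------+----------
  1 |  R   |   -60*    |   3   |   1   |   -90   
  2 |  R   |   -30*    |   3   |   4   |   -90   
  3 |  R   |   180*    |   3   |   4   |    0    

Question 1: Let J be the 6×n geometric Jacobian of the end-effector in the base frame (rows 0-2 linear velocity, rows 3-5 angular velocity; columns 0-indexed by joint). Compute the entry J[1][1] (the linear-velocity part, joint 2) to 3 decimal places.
axis z_1 = (0.8660,0.5000,0.0000); lever o_n−o_1 = (3.3481,0.2010,-2.5981)
cross product → J_v[:, 1] = (-1.2990,2.2500,-1.5000)
J_ω[:, 1] = z_1
entry J[1][1] = 2.2500

2.250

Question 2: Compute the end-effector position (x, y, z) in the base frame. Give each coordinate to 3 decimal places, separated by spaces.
3.848 -0.665 0.402

after link 1: o_1 = (0.5000, -0.8660, 3.0000)
after link 2: o_2 = (4.8301, -2.3660, 5.0000)
after link 3: o_3 = (3.8481, -0.6651, 0.4019)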